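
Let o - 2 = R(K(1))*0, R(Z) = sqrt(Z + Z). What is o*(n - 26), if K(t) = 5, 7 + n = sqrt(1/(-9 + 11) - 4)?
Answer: -66 + I*sqrt(14) ≈ -66.0 + 3.7417*I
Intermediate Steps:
n = -7 + I*sqrt(14)/2 (n = -7 + sqrt(1/(-9 + 11) - 4) = -7 + sqrt(1/2 - 4) = -7 + sqrt(-7/2) = -7 + I*sqrt(14)/2 ≈ -7.0 + 1.8708*I)
R(Z) = sqrt(2)*sqrt(Z) (R(Z) = sqrt(2*Z) = sqrt(2)*sqrt(Z))
o = 2 (o = 2 + (sqrt(2)*sqrt(5))*0 = 2 + sqrt(10)*0 = 2 + 0 = 2)
o*(n - 26) = 2*((-7 + I*sqrt(14)/2) - 26) = 2*(-33 + I*sqrt(14)/2) = -66 + I*sqrt(14)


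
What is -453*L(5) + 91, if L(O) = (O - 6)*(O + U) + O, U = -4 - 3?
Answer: -3080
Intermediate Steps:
U = -7
L(O) = O + (-7 + O)*(-6 + O) (L(O) = (O - 6)*(O - 7) + O = (-6 + O)*(-7 + O) + O = (-7 + O)*(-6 + O) + O = O + (-7 + O)*(-6 + O))
-453*L(5) + 91 = -453*(42 + 5² - 12*5) + 91 = -453*(42 + 25 - 60) + 91 = -453*7 + 91 = -3171 + 91 = -3080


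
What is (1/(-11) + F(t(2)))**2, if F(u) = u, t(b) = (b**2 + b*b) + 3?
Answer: 14400/121 ≈ 119.01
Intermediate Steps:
t(b) = 3 + 2*b**2 (t(b) = (b**2 + b**2) + 3 = 2*b**2 + 3 = 3 + 2*b**2)
(1/(-11) + F(t(2)))**2 = (1/(-11) + (3 + 2*2**2))**2 = (-1/11 + (3 + 2*4))**2 = (-1/11 + (3 + 8))**2 = (-1/11 + 11)**2 = (120/11)**2 = 14400/121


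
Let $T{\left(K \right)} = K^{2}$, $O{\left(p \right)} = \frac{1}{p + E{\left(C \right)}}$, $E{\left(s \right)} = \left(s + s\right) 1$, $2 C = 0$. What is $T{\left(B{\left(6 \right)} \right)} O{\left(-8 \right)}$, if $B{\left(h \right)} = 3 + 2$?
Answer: $- \frac{25}{8} \approx -3.125$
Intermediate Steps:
$B{\left(h \right)} = 5$
$C = 0$ ($C = \frac{1}{2} \cdot 0 = 0$)
$E{\left(s \right)} = 2 s$ ($E{\left(s \right)} = 2 s 1 = 2 s$)
$O{\left(p \right)} = \frac{1}{p}$ ($O{\left(p \right)} = \frac{1}{p + 2 \cdot 0} = \frac{1}{p + 0} = \frac{1}{p}$)
$T{\left(B{\left(6 \right)} \right)} O{\left(-8 \right)} = \frac{5^{2}}{-8} = 25 \left(- \frac{1}{8}\right) = - \frac{25}{8}$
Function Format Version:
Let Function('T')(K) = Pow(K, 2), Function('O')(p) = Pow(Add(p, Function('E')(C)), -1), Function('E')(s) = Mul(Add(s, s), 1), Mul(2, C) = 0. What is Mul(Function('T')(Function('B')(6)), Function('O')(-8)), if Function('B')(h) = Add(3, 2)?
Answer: Rational(-25, 8) ≈ -3.1250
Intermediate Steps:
Function('B')(h) = 5
C = 0 (C = Mul(Rational(1, 2), 0) = 0)
Function('E')(s) = Mul(2, s) (Function('E')(s) = Mul(Mul(2, s), 1) = Mul(2, s))
Function('O')(p) = Pow(p, -1) (Function('O')(p) = Pow(Add(p, Mul(2, 0)), -1) = Pow(Add(p, 0), -1) = Pow(p, -1))
Mul(Function('T')(Function('B')(6)), Function('O')(-8)) = Mul(Pow(5, 2), Pow(-8, -1)) = Mul(25, Rational(-1, 8)) = Rational(-25, 8)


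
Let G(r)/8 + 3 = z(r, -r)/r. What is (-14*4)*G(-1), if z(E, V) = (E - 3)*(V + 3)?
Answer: -5824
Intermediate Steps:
z(E, V) = (-3 + E)*(3 + V)
G(r) = -24 + 8*(-9 - r² + 6*r)/r (G(r) = -24 + 8*((-9 - (-3)*r + 3*r + r*(-r))/r) = -24 + 8*((-9 + 3*r + 3*r - r²)/r) = -24 + 8*((-9 - r² + 6*r)/r) = -24 + 8*(-9 - r² + 6*r)/r)
(-14*4)*G(-1) = (-14*4)*(24 - 72/(-1) - 8*(-1)) = -56*(24 - 72*(-1) + 8) = -56*(24 + 72 + 8) = -56*104 = -5824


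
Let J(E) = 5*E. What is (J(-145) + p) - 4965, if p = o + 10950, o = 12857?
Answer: 18117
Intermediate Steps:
p = 23807 (p = 12857 + 10950 = 23807)
(J(-145) + p) - 4965 = (5*(-145) + 23807) - 4965 = (-725 + 23807) - 4965 = 23082 - 4965 = 18117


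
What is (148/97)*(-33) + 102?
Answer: 5010/97 ≈ 51.649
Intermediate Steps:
(148/97)*(-33) + 102 = -4884/97 + 102 = 5010/97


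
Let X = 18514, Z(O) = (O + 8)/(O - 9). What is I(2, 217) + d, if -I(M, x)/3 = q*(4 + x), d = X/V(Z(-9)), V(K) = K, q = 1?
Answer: 332589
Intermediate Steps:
Z(O) = (8 + O)/(-9 + O)
d = 333252 (d = 18514/(((8 - 9)/(-9 - 9))) = 18514/((-1/(-18))) = 18514/((-1/18*(-1))) = 18514/(1/18) = 18514*18 = 333252)
I(M, x) = -12 - 3*x (I(M, x) = -3*(4 + x) = -12 - 3*x)
I(2, 217) + d = (-12 - 3*217) + 333252 = (-12 - 651) + 333252 = -663 + 333252 = 332589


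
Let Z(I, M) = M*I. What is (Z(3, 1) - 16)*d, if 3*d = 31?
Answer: -403/3 ≈ -134.33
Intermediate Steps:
d = 31/3 (d = (1/3)*31 = 31/3 ≈ 10.333)
Z(I, M) = I*M
(Z(3, 1) - 16)*d = (3*1 - 16)*(31/3) = (3 - 16)*(31/3) = -13*31/3 = -403/3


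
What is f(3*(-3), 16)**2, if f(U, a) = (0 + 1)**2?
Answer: 1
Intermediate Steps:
f(U, a) = 1 (f(U, a) = 1**2 = 1)
f(3*(-3), 16)**2 = 1**2 = 1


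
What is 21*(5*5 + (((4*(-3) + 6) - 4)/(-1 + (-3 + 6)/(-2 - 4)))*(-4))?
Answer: -35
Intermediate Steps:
21*(5*5 + (((4*(-3) + 6) - 4)/(-1 + (-3 + 6)/(-2 - 4)))*(-4)) = 21*(25 + (((-12 + 6) - 4)/(-1 + 3/(-6)))*(-4)) = 21*(25 + ((-6 - 4)/(-1 + 3*(-⅙)))*(-4)) = 21*(25 - 10/(-1 - ½)*(-4)) = 21*(25 - 10/(-3/2)*(-4)) = 21*(25 - 10*(-⅔)*(-4)) = 21*(25 + (20/3)*(-4)) = 21*(25 - 80/3) = 21*(-5/3) = -35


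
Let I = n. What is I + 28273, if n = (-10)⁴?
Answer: 38273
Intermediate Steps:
n = 10000
I = 10000
I + 28273 = 10000 + 28273 = 38273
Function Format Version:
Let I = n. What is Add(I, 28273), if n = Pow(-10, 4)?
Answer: 38273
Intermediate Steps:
n = 10000
I = 10000
Add(I, 28273) = Add(10000, 28273) = 38273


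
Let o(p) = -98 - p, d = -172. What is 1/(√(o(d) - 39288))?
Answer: -I*√39214/39214 ≈ -0.0050499*I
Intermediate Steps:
1/(√(o(d) - 39288)) = 1/(√((-98 - 1*(-172)) - 39288)) = 1/(√((-98 + 172) - 39288)) = 1/(√(74 - 39288)) = 1/(√(-39214)) = 1/(I*√39214) = -I*√39214/39214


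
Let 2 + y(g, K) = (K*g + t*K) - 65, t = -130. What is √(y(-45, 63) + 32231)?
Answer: √21139 ≈ 145.39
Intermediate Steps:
y(g, K) = -67 - 130*K + K*g (y(g, K) = -2 + ((K*g - 130*K) - 65) = -2 + ((-130*K + K*g) - 65) = -2 + (-65 - 130*K + K*g) = -67 - 130*K + K*g)
√(y(-45, 63) + 32231) = √((-67 - 130*63 + 63*(-45)) + 32231) = √((-67 - 8190 - 2835) + 32231) = √(-11092 + 32231) = √21139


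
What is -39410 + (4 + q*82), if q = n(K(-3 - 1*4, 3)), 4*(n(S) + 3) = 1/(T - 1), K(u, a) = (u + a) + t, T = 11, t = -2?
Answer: -792999/20 ≈ -39650.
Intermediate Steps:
K(u, a) = -2 + a + u (K(u, a) = (u + a) - 2 = (a + u) - 2 = -2 + a + u)
n(S) = -119/40 (n(S) = -3 + 1/(4*(11 - 1)) = -3 + (1/4)/10 = -3 + (1/4)*(1/10) = -3 + 1/40 = -119/40)
q = -119/40 ≈ -2.9750
-39410 + (4 + q*82) = -39410 + (4 - 119/40*82) = -39410 + (4 - 4879/20) = -39410 - 4799/20 = -792999/20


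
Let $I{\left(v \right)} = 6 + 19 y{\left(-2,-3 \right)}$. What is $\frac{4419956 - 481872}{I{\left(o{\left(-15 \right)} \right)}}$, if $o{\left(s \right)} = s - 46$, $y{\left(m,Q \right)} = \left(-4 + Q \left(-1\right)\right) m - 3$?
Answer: $- \frac{3938084}{13} \approx -3.0293 \cdot 10^{5}$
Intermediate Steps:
$y{\left(m,Q \right)} = -3 + m \left(-4 - Q\right)$ ($y{\left(m,Q \right)} = \left(-4 - Q\right) m - 3 = m \left(-4 - Q\right) - 3 = -3 + m \left(-4 - Q\right)$)
$o{\left(s \right)} = -46 + s$
$I{\left(v \right)} = -13$ ($I{\left(v \right)} = 6 + 19 \left(-3 - -8 - \left(-3\right) \left(-2\right)\right) = 6 + 19 \left(-3 + 8 - 6\right) = 6 + 19 \left(-1\right) = 6 - 19 = -13$)
$\frac{4419956 - 481872}{I{\left(o{\left(-15 \right)} \right)}} = \frac{4419956 - 481872}{-13} = 3938084 \left(- \frac{1}{13}\right) = - \frac{3938084}{13}$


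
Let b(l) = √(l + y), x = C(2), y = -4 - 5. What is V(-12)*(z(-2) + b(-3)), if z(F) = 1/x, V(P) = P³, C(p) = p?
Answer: -864 - 3456*I*√3 ≈ -864.0 - 5986.0*I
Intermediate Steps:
y = -9
x = 2
b(l) = √(-9 + l) (b(l) = √(l - 9) = √(-9 + l))
z(F) = ½ (z(F) = 1/2 = ½)
V(-12)*(z(-2) + b(-3)) = (-12)³*(½ + √(-9 - 3)) = -1728*(½ + √(-12)) = -1728*(½ + 2*I*√3) = -864 - 3456*I*√3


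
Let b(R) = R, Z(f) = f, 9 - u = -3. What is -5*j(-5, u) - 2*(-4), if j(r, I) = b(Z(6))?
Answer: -22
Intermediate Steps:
u = 12 (u = 9 - 1*(-3) = 9 + 3 = 12)
j(r, I) = 6
-5*j(-5, u) - 2*(-4) = -5*6 - 2*(-4) = -30 + 8 = -22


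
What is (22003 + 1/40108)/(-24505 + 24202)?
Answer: -882496325/12152724 ≈ -72.617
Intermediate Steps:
(22003 + 1/40108)/(-24505 + 24202) = (22003 + 1/40108)/(-303) = (882496325/40108)*(-1/303) = -882496325/12152724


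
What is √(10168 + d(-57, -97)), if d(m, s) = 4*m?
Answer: 2*√2485 ≈ 99.700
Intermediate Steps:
√(10168 + d(-57, -97)) = √(10168 + 4*(-57)) = √(10168 - 228) = √9940 = 2*√2485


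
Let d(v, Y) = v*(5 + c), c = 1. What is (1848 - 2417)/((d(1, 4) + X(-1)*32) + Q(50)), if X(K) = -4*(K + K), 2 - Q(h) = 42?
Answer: -569/222 ≈ -2.5631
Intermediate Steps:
Q(h) = -40 (Q(h) = 2 - 1*42 = 2 - 42 = -40)
d(v, Y) = 6*v (d(v, Y) = v*(5 + 1) = v*6 = 6*v)
X(K) = -8*K
(1848 - 2417)/((d(1, 4) + X(-1)*32) + Q(50)) = (1848 - 2417)/((6*1 - 8*(-1)*32) - 40) = -569/((6 + 8*32) - 40) = -569/((6 + 256) - 40) = -569/(262 - 40) = -569/222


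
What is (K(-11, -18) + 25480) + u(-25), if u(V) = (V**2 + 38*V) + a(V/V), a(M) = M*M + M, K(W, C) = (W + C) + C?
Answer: 25110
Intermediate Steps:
K(W, C) = W + 2*C (K(W, C) = (C + W) + C = W + 2*C)
a(M) = M + M**2 (a(M) = M**2 + M = M + M**2)
u(V) = 2 + V**2 + 38*V (u(V) = (V**2 + 38*V) + (V/V)*(1 + V/V) = (V**2 + 38*V) + 1*(1 + 1) = (V**2 + 38*V) + 1*2 = (V**2 + 38*V) + 2 = 2 + V**2 + 38*V)
(K(-11, -18) + 25480) + u(-25) = ((-11 + 2*(-18)) + 25480) + (2 + (-25)**2 + 38*(-25)) = ((-11 - 36) + 25480) + (2 + 625 - 950) = (-47 + 25480) - 323 = 25433 - 323 = 25110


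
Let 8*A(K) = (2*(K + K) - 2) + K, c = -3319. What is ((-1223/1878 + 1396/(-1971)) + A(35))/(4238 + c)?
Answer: 100018051/4535617896 ≈ 0.022052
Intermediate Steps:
A(K) = -¼ + 5*K/8 (A(K) = ((2*(K + K) - 2) + K)/8 = ((2*(2*K) - 2) + K)/8 = ((4*K - 2) + K)/8 = ((-2 + 4*K) + K)/8 = (-2 + 5*K)/8 = -¼ + 5*K/8)
((-1223/1878 + 1396/(-1971)) + A(35))/(4238 + c) = ((-1223/1878 + 1396/(-1971)) + (-¼ + (5/8)*35))/(4238 - 3319) = ((-1223*1/1878 + 1396*(-1/1971)) + (-¼ + 175/8))/919 = ((-1223/1878 - 1396/1971) + 173/8)*(1/919) = (-1677407/1233846 + 173/8)*(1/919) = (100018051/4935384)*(1/919) = 100018051/4535617896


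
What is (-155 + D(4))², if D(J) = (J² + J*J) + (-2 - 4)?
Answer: 16641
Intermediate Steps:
D(J) = -6 + 2*J² (D(J) = (J² + J²) - 6 = 2*J² - 6 = -6 + 2*J²)
(-155 + D(4))² = (-155 + (-6 + 2*4²))² = (-155 + (-6 + 2*16))² = (-155 + (-6 + 32))² = (-155 + 26)² = (-129)² = 16641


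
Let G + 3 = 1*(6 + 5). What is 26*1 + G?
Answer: 34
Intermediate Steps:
G = 8 (G = -3 + 1*(6 + 5) = -3 + 1*11 = -3 + 11 = 8)
26*1 + G = 26*1 + 8 = 26 + 8 = 34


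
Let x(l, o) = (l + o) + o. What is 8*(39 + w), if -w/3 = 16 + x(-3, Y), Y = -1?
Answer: 48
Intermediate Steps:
x(l, o) = l + 2*o
w = -33 (w = -3*(16 + (-3 + 2*(-1))) = -3*(16 + (-3 - 2)) = -3*(16 - 5) = -3*11 = -33)
8*(39 + w) = 8*(39 - 33) = 8*6 = 48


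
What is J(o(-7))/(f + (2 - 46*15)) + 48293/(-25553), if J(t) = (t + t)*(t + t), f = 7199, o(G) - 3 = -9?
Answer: -310756091/166375583 ≈ -1.8678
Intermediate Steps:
o(G) = -6 (o(G) = 3 - 9 = -6)
J(t) = 4*t² (J(t) = (2*t)*(2*t) = 4*t²)
J(o(-7))/(f + (2 - 46*15)) + 48293/(-25553) = (4*(-6)²)/(7199 + (2 - 46*15)) + 48293/(-25553) = (4*36)/(7199 + (2 - 690)) + 48293*(-1/25553) = 144/(7199 - 688) - 48293/25553 = 144/6511 - 48293/25553 = -310756091/166375583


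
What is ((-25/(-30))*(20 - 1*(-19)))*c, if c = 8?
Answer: 260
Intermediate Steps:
((-25/(-30))*(20 - 1*(-19)))*c = ((-25/(-30))*(20 - 1*(-19)))*8 = ((-25*(-1/30))*(20 + 19))*8 = ((⅚)*39)*8 = (65/2)*8 = 260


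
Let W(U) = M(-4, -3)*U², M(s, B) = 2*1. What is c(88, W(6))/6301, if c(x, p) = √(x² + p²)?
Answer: 8*√202/6301 ≈ 0.018045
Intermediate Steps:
M(s, B) = 2
W(U) = 2*U²
c(x, p) = √(p² + x²)
c(88, W(6))/6301 = √((2*6²)² + 88²)/6301 = √((2*36)² + 7744)*(1/6301) = √(72² + 7744)*(1/6301) = √(5184 + 7744)*(1/6301) = √12928*(1/6301) = (8*√202)*(1/6301) = 8*√202/6301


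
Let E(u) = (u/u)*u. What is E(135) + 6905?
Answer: 7040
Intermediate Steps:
E(u) = u (E(u) = 1*u = u)
E(135) + 6905 = 135 + 6905 = 7040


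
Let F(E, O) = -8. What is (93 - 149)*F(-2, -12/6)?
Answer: 448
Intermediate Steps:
(93 - 149)*F(-2, -12/6) = (93 - 149)*(-8) = -56*(-8) = 448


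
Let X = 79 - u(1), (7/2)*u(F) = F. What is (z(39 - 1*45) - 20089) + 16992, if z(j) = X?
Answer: -21128/7 ≈ -3018.3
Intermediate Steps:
u(F) = 2*F/7
X = 551/7 (X = 79 - 2/7 = 551/7 ≈ 78.714)
z(j) = 551/7
(z(39 - 1*45) - 20089) + 16992 = (551/7 - 20089) + 16992 = -140072/7 + 16992 = -21128/7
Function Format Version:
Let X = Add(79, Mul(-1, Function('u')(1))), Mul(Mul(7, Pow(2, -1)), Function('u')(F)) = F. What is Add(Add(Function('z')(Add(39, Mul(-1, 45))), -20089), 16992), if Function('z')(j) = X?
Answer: Rational(-21128, 7) ≈ -3018.3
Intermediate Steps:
Function('u')(F) = Mul(Rational(2, 7), F)
X = Rational(551, 7) (X = Add(79, Mul(-1, Mul(Rational(2, 7), 1))) = Add(79, Mul(-1, Rational(2, 7))) = Add(79, Rational(-2, 7)) = Rational(551, 7) ≈ 78.714)
Function('z')(j) = Rational(551, 7)
Add(Add(Function('z')(Add(39, Mul(-1, 45))), -20089), 16992) = Add(Add(Rational(551, 7), -20089), 16992) = Add(Rational(-140072, 7), 16992) = Rational(-21128, 7)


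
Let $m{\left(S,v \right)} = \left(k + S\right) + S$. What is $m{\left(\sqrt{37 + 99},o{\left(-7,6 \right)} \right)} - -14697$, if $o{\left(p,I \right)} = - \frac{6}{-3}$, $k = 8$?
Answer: $14705 + 4 \sqrt{34} \approx 14728.0$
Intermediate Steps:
$o{\left(p,I \right)} = 2$ ($o{\left(p,I \right)} = \left(-6\right) \left(- \frac{1}{3}\right) = 2$)
$m{\left(S,v \right)} = 8 + 2 S$ ($m{\left(S,v \right)} = \left(8 + S\right) + S = 8 + 2 S$)
$m{\left(\sqrt{37 + 99},o{\left(-7,6 \right)} \right)} - -14697 = \left(8 + 2 \sqrt{37 + 99}\right) - -14697 = \left(8 + 2 \sqrt{136}\right) + 14697 = \left(8 + 2 \cdot 2 \sqrt{34}\right) + 14697 = \left(8 + 4 \sqrt{34}\right) + 14697 = 14705 + 4 \sqrt{34}$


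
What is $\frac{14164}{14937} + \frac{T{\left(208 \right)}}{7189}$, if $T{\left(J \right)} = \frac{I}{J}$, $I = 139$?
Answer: $\frac{1629359647}{1718113488} \approx 0.94834$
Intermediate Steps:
$T{\left(J \right)} = \frac{139}{J}$
$\frac{14164}{14937} + \frac{T{\left(208 \right)}}{7189} = \frac{14164}{14937} + \frac{139 \cdot \frac{1}{208}}{7189} = 14164 \cdot \frac{1}{14937} + 139 \cdot \frac{1}{208} \cdot \frac{1}{7189} = \frac{14164}{14937} + \frac{139}{208} \cdot \frac{1}{7189} = \frac{14164}{14937} + \frac{139}{1495312} = \frac{1629359647}{1718113488}$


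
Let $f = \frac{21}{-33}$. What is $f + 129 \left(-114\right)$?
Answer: $- \frac{161773}{11} \approx -14707.0$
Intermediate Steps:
$f = - \frac{7}{11}$ ($f = 21 \left(- \frac{1}{33}\right) = - \frac{7}{11} \approx -0.63636$)
$f + 129 \left(-114\right) = - \frac{7}{11} + 129 \left(-114\right) = - \frac{7}{11} - 14706 = - \frac{161773}{11}$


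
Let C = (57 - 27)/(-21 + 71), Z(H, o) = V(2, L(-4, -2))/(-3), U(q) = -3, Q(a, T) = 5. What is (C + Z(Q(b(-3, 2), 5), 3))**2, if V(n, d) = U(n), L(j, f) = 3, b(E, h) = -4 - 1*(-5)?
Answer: 64/25 ≈ 2.5600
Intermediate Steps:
b(E, h) = 1 (b(E, h) = -4 + 5 = 1)
V(n, d) = -3
Z(H, o) = 1 (Z(H, o) = -3/(-3) = -3*(-1/3) = 1)
C = 3/5 (C = 30/50 = 30*(1/50) = 3/5 ≈ 0.60000)
(C + Z(Q(b(-3, 2), 5), 3))**2 = (3/5 + 1)**2 = (8/5)**2 = 64/25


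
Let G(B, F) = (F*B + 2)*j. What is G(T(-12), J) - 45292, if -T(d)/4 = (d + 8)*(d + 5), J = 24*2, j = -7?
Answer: -7674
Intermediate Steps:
J = 48
T(d) = -4*(5 + d)*(8 + d) (T(d) = -4*(d + 8)*(d + 5) = -4*(8 + d)*(5 + d) = -4*(5 + d)*(8 + d))
G(B, F) = -14 - 7*B*F (G(B, F) = (F*B + 2)*(-7) = (B*F + 2)*(-7) = (2 + B*F)*(-7) = -14 - 7*B*F)
G(T(-12), J) - 45292 = (-14 - 7*(-160 - 52*(-12) - 4*(-12)²)*48) - 45292 = (-14 - 7*(-160 + 624 - 4*144)*48) - 45292 = (-14 - 7*(-160 + 624 - 576)*48) - 45292 = (-14 - 7*(-112)*48) - 45292 = (-14 + 37632) - 45292 = 37618 - 45292 = -7674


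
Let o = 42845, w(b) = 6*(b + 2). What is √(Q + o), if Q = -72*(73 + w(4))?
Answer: √34997 ≈ 187.07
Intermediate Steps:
w(b) = 12 + 6*b (w(b) = 6*(2 + b) = 12 + 6*b)
Q = -7848 (Q = -72*(73 + (12 + 6*4)) = -72*(73 + (12 + 24)) = -72*(73 + 36) = -72*109 = -7848)
√(Q + o) = √(-7848 + 42845) = √34997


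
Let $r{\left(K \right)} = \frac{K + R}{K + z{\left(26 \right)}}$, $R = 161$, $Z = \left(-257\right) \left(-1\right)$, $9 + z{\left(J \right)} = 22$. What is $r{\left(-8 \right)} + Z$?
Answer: $\frac{1438}{5} \approx 287.6$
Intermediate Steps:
$z{\left(J \right)} = 13$ ($z{\left(J \right)} = -9 + 22 = 13$)
$Z = 257$
$r{\left(K \right)} = \frac{161 + K}{13 + K}$ ($r{\left(K \right)} = \frac{K + 161}{K + 13} = \frac{161 + K}{13 + K}$)
$r{\left(-8 \right)} + Z = \frac{161 - 8}{13 - 8} + 257 = \frac{1}{5} \cdot 153 + 257 = \frac{153}{5} + 257 = \frac{1438}{5}$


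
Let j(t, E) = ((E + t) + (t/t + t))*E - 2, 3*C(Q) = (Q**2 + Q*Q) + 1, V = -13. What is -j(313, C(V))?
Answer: -83618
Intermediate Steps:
C(Q) = 1/3 + 2*Q**2/3 (C(Q) = ((Q**2 + Q*Q) + 1)/3 = ((Q**2 + Q**2) + 1)/3 = (2*Q**2 + 1)/3 = (1 + 2*Q**2)/3 = 1/3 + 2*Q**2/3)
j(t, E) = -2 + E*(1 + E + 2*t) (j(t, E) = ((E + t) + (1 + t))*E - 2 = (1 + E + 2*t)*E - 2 = E*(1 + E + 2*t) - 2 = -2 + E*(1 + E + 2*t))
-j(313, C(V)) = -(-2 + (1/3 + (2/3)*(-13)**2) + (1/3 + (2/3)*(-13)**2)**2 + 2*(1/3 + (2/3)*(-13)**2)*313) = -(-2 + (1/3 + (2/3)*169) + (1/3 + (2/3)*169)**2 + 2*(1/3 + (2/3)*169)*313) = -(-2 + (1/3 + 338/3) + (1/3 + 338/3)**2 + 2*(1/3 + 338/3)*313) = -(-2 + 113 + 113**2 + 2*113*313) = -(-2 + 113 + 12769 + 70738) = -1*83618 = -83618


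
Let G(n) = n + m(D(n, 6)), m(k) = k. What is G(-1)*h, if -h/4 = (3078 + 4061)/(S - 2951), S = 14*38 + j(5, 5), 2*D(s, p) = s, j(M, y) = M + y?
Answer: -1298/73 ≈ -17.781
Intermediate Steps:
D(s, p) = s/2
G(n) = 3*n/2 (G(n) = n + n/2 = 3*n/2)
S = 542 (S = 14*38 + (5 + 5) = 532 + 10 = 542)
h = 2596/219 (h = -4*(3078 + 4061)/(542 - 2951) = -28556/(-2409) = -28556*(-1)/2409 = -4*(-649/219) = 2596/219 ≈ 11.854)
G(-1)*h = ((3/2)*(-1))*(2596/219) = -3/2*2596/219 = -1298/73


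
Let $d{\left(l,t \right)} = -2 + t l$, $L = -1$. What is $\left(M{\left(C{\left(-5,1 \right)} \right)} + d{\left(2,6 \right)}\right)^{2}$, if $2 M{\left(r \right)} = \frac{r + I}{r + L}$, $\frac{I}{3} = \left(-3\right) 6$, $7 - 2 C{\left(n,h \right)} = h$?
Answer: $\frac{121}{16} \approx 7.5625$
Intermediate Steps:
$C{\left(n,h \right)} = \frac{7}{2} - \frac{h}{2}$
$I = -54$ ($I = 3 \left(\left(-3\right) 6\right) = 3 \left(-18\right) = -54$)
$d{\left(l,t \right)} = -2 + l t$
$M{\left(r \right)} = \frac{-54 + r}{2 \left(-1 + r\right)}$ ($M{\left(r \right)} = \frac{\left(r - 54\right) \frac{1}{r - 1}}{2} = \frac{\left(-54 + r\right) \frac{1}{-1 + r}}{2} = \frac{\frac{1}{-1 + r} \left(-54 + r\right)}{2} = \frac{-54 + r}{2 \left(-1 + r\right)}$)
$\left(M{\left(C{\left(-5,1 \right)} \right)} + d{\left(2,6 \right)}\right)^{2} = \left(\frac{-54 + \left(\frac{7}{2} - \frac{1}{2}\right)}{2 \left(-1 + \left(\frac{7}{2} - \frac{1}{2}\right)\right)} + \left(-2 + 2 \cdot 6\right)\right)^{2} = \left(\frac{-54 + \left(\frac{7}{2} - \frac{1}{2}\right)}{2 \left(-1 + \left(\frac{7}{2} - \frac{1}{2}\right)\right)} + \left(-2 + 12\right)\right)^{2} = \left(\frac{-54 + 3}{2 \left(-1 + 3\right)} + 10\right)^{2} = \left(\frac{1}{2} \cdot \frac{1}{2} \left(-51\right) + 10\right)^{2} = \left(- \frac{51}{4} + 10\right)^{2} = \left(- \frac{11}{4}\right)^{2} = \frac{121}{16}$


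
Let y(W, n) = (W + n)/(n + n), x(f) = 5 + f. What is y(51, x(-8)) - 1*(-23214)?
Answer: 23206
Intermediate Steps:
y(W, n) = (W + n)/(2*n) (y(W, n) = (W + n)/((2*n)) = (W + n)*(1/(2*n)) = (W + n)/(2*n))
y(51, x(-8)) - 1*(-23214) = (51 + (5 - 8))/(2*(5 - 8)) - 1*(-23214) = (½)*(51 - 3)/(-3) + 23214 = (½)*(-⅓)*48 + 23214 = -8 + 23214 = 23206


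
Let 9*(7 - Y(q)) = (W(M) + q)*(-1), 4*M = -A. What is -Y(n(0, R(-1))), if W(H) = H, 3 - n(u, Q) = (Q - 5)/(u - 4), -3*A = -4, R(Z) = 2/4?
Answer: -1549/216 ≈ -7.1713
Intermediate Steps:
R(Z) = ½ (R(Z) = 2*(¼) = ½)
A = 4/3 (A = -⅓*(-4) = 4/3 ≈ 1.3333)
M = -⅓ (M = (-1*4/3)/4 = (¼)*(-4/3) = -⅓ ≈ -0.33333)
n(u, Q) = 3 - (-5 + Q)/(-4 + u) (n(u, Q) = 3 - (Q - 5)/(u - 4) = 3 - (-5 + Q)/(-4 + u))
Y(q) = 188/27 + q/9 (Y(q) = 7 - (-⅓ + q)*(-1)/9 = 7 - (⅓ - q)/9 = 7 + (-1/27 + q/9) = 188/27 + q/9)
-Y(n(0, R(-1))) = -(188/27 + ((-7 - 1*½ + 3*0)/(-4 + 0))/9) = -(188/27 + ((-7 - ½ + 0)/(-4))/9) = -(188/27 + (-¼*(-15/2))/9) = -(188/27 + (⅑)*(15/8)) = -(188/27 + 5/24) = -1*1549/216 = -1549/216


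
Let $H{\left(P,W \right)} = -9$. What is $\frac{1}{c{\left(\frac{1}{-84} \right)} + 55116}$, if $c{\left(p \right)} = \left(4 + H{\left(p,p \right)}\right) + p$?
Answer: $\frac{84}{4629323} \approx 1.8145 \cdot 10^{-5}$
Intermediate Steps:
$c{\left(p \right)} = -5 + p$ ($c{\left(p \right)} = \left(4 - 9\right) + p = -5 + p$)
$\frac{1}{c{\left(\frac{1}{-84} \right)} + 55116} = \frac{1}{\left(-5 + \frac{1}{-84}\right) + 55116} = \frac{1}{\left(-5 - \frac{1}{84}\right) + 55116} = \frac{1}{- \frac{421}{84} + 55116} = \frac{1}{\frac{4629323}{84}} = \frac{84}{4629323}$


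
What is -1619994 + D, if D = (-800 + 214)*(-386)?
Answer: -1393798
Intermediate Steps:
D = 226196 (D = -586*(-386) = 226196)
-1619994 + D = -1619994 + 226196 = -1393798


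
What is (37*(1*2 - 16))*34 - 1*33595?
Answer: -51207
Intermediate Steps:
(37*(1*2 - 16))*34 - 1*33595 = (37*(2 - 16))*34 - 33595 = (37*(-14))*34 - 33595 = -518*34 - 33595 = -17612 - 33595 = -51207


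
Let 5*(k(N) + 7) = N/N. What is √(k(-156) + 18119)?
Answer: √452805/5 ≈ 134.58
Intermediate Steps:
k(N) = -34/5 (k(N) = -7 + (N/N)/5 = -7 + (⅕)*1 = -7 + ⅕ = -34/5)
√(k(-156) + 18119) = √(-34/5 + 18119) = √(90561/5) = √452805/5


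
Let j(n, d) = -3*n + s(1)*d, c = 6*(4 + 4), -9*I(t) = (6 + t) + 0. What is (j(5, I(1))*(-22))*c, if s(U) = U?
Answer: 49984/3 ≈ 16661.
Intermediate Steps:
I(t) = -⅔ - t/9 (I(t) = -((6 + t) + 0)/9 = -(6 + t)/9 = -⅔ - t/9)
c = 48 (c = 6*8 = 48)
j(n, d) = d - 3*n (j(n, d) = -3*n + 1*d = -3*n + d = d - 3*n)
(j(5, I(1))*(-22))*c = (((-⅔ - ⅑*1) - 3*5)*(-22))*48 = (((-⅔ - ⅑) - 15)*(-22))*48 = ((-7/9 - 15)*(-22))*48 = -142/9*(-22)*48 = (3124/9)*48 = 49984/3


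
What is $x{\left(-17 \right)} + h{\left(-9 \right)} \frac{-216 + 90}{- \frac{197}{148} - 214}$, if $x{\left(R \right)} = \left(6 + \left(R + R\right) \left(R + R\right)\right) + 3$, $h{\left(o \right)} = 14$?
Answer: $\frac{4154273}{3541} \approx 1173.2$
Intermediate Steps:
$x{\left(R \right)} = 9 + 4 R^{2}$ ($x{\left(R \right)} = \left(6 + 2 R 2 R\right) + 3 = \left(6 + 4 R^{2}\right) + 3 = 9 + 4 R^{2}$)
$x{\left(-17 \right)} + h{\left(-9 \right)} \frac{-216 + 90}{- \frac{197}{148} - 214} = \left(9 + 4 \left(-17\right)^{2}\right) + 14 \frac{-216 + 90}{- \frac{197}{148} - 214} = \left(9 + 4 \cdot 289\right) + 14 \left(- \frac{126}{\left(-197\right) \frac{1}{148} - 214}\right) = \left(9 + 1156\right) + 14 \left(- \frac{126}{- \frac{197}{148} - 214}\right) = 1165 + 14 \left(- \frac{126}{- \frac{31869}{148}}\right) = 1165 + 14 \left(\left(-126\right) \left(- \frac{148}{31869}\right)\right) = 1165 + 14 \cdot \frac{2072}{3541} = 1165 + \frac{29008}{3541} = \frac{4154273}{3541}$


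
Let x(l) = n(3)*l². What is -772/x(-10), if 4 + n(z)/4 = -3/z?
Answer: 193/500 ≈ 0.38600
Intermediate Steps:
n(z) = -16 - 12/z (n(z) = -16 + 4*(-3/z) = -16 - 12/z)
x(l) = -20*l² (x(l) = (-16 - 12/3)*l² = (-16 - 12*⅓)*l² = (-16 - 4)*l² = -20*l²)
-772/x(-10) = -772/((-20*(-10)²)) = -772/((-20*100)) = -772/(-2000) = -772*(-1/2000) = 193/500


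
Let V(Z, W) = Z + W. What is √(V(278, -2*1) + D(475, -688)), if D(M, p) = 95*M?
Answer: √45401 ≈ 213.08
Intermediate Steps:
V(Z, W) = W + Z
√(V(278, -2*1) + D(475, -688)) = √((-2*1 + 278) + 95*475) = √((-2 + 278) + 45125) = √(276 + 45125) = √45401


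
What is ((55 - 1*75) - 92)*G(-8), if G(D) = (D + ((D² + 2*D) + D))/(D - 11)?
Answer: 3584/19 ≈ 188.63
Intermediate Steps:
G(D) = (D² + 4*D)/(-11 + D) (G(D) = (D + (D² + 3*D))/(-11 + D) = (D² + 4*D)/(-11 + D))
((55 - 1*75) - 92)*G(-8) = ((55 - 1*75) - 92)*(-8*(4 - 8)/(-11 - 8)) = ((55 - 75) - 92)*(-8*(-4)/(-19)) = (-20 - 92)*(-8*(-1/19)*(-4)) = -112*(-32/19) = 3584/19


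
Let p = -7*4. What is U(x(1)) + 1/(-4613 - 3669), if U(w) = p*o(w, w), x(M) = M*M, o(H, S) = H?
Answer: -231897/8282 ≈ -28.000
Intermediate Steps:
p = -28
x(M) = M**2
U(w) = -28*w
U(x(1)) + 1/(-4613 - 3669) = -28*1**2 + 1/(-4613 - 3669) = -28*1 + 1/(-8282) = -28 - 1/8282 = -231897/8282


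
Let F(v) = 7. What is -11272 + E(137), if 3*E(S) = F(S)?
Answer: -33809/3 ≈ -11270.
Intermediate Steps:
E(S) = 7/3 (E(S) = (⅓)*7 = 7/3)
-11272 + E(137) = -11272 + 7/3 = -33809/3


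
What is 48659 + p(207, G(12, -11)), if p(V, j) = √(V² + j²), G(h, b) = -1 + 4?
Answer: 48659 + 3*√4762 ≈ 48866.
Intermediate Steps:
G(h, b) = 3
48659 + p(207, G(12, -11)) = 48659 + √(207² + 3²) = 48659 + √(42849 + 9) = 48659 + √42858 = 48659 + 3*√4762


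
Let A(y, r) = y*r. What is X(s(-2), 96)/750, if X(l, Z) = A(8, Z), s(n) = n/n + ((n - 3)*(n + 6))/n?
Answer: 128/125 ≈ 1.0240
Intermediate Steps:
A(y, r) = r*y
s(n) = 1 + (-3 + n)*(6 + n)/n (s(n) = 1 + ((-3 + n)*(6 + n))/n = 1 + (-3 + n)*(6 + n)/n)
X(l, Z) = 8*Z (X(l, Z) = Z*8 = 8*Z)
X(s(-2), 96)/750 = (8*96)/750 = 768*(1/750) = 128/125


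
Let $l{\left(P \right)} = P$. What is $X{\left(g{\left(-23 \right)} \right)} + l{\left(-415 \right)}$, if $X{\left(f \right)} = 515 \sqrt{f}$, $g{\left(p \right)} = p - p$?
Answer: $-415$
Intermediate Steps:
$g{\left(p \right)} = 0$
$X{\left(g{\left(-23 \right)} \right)} + l{\left(-415 \right)} = 515 \sqrt{0} - 415 = 515 \cdot 0 - 415 = 0 - 415 = -415$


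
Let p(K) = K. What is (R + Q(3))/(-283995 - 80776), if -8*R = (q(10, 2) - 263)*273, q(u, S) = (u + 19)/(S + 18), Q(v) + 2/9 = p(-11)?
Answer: -12836407/525270240 ≈ -0.024438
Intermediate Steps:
Q(v) = -101/9 (Q(v) = -2/9 - 11 = -101/9)
q(u, S) = (19 + u)/(18 + S)
R = 1428063/160 (R = -((19 + 10)/(18 + 2) - 263)*273/8 = -(29/20 - 263)*273/8 = -(-5231)*273/160 = -1/8*(-1428063/20) = 1428063/160 ≈ 8925.4)
(R + Q(3))/(-283995 - 80776) = (1428063/160 - 101/9)/(-283995 - 80776) = (12836407/1440)/(-364771) = (12836407/1440)*(-1/364771) = -12836407/525270240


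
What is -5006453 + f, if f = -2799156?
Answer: -7805609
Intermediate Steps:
-5006453 + f = -5006453 - 2799156 = -7805609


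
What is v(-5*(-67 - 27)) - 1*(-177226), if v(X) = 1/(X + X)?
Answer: 166592441/940 ≈ 1.7723e+5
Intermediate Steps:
v(X) = 1/(2*X)
v(-5*(-67 - 27)) - 1*(-177226) = 1/(2*((-5*(-67 - 27)))) - 1*(-177226) = 1/(2*((-5*(-94)))) + 177226 = (1/2)/470 + 177226 = (1/2)*(1/470) + 177226 = 1/940 + 177226 = 166592441/940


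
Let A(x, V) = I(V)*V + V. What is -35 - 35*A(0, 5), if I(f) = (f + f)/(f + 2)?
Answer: -460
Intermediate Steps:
I(f) = 2*f/(2 + f) (I(f) = (2*f)/(2 + f) = 2*f/(2 + f))
A(x, V) = V + 2*V²/(2 + V) (A(x, V) = (2*V/(2 + V))*V + V = 2*V²/(2 + V) + V = V + 2*V²/(2 + V))
-35 - 35*A(0, 5) = -35 - 175*(2 + 3*5)/(2 + 5) = -35 - 175*(2 + 15)/7 = -35 - 175*17/7 = -35 - 35*85/7 = -35 - 425 = -460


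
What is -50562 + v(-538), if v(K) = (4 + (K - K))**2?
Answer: -50546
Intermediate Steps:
v(K) = 16 (v(K) = (4 + 0)**2 = 4**2 = 16)
-50562 + v(-538) = -50562 + 16 = -50546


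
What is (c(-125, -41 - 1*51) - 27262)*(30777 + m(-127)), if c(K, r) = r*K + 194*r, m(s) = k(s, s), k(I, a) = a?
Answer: -1030146500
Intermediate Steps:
m(s) = s
c(K, r) = 194*r + K*r (c(K, r) = K*r + 194*r = 194*r + K*r)
(c(-125, -41 - 1*51) - 27262)*(30777 + m(-127)) = ((-41 - 1*51)*(194 - 125) - 27262)*(30777 - 127) = ((-41 - 51)*69 - 27262)*30650 = (-92*69 - 27262)*30650 = (-6348 - 27262)*30650 = -33610*30650 = -1030146500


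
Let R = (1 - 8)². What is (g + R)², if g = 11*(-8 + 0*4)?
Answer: 1521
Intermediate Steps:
g = -88 (g = 11*(-8 + 0) = 11*(-8) = -88)
R = 49 (R = (-7)² = 49)
(g + R)² = (-88 + 49)² = (-39)² = 1521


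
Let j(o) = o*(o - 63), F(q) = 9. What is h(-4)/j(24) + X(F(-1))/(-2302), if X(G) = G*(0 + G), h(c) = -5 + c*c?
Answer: -50569/1077336 ≈ -0.046939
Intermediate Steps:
h(c) = -5 + c²
X(G) = G² (X(G) = G*G = G²)
j(o) = o*(-63 + o)
h(-4)/j(24) + X(F(-1))/(-2302) = (-5 + (-4)²)/((24*(-63 + 24))) + 9²/(-2302) = (-5 + 16)/((24*(-39))) + 81*(-1/2302) = 11/(-936) - 81/2302 = 11*(-1/936) - 81/2302 = -11/936 - 81/2302 = -50569/1077336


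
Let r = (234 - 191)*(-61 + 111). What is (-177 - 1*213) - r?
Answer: -2540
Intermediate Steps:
r = 2150 (r = 43*50 = 2150)
(-177 - 1*213) - r = (-177 - 1*213) - 1*2150 = (-177 - 213) - 2150 = -390 - 2150 = -2540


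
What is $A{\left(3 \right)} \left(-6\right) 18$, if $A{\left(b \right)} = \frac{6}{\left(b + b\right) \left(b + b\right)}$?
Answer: $-18$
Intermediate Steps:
$A{\left(b \right)} = \frac{3}{2 b^{2}}$ ($A{\left(b \right)} = \frac{6}{2 b 2 b} = \frac{6}{4 b^{2}} = 6 \frac{1}{4 b^{2}} = \frac{3}{2 b^{2}}$)
$A{\left(3 \right)} \left(-6\right) 18 = \frac{3}{2 \cdot 9} \left(-6\right) 18 = \frac{3}{2} \cdot \frac{1}{9} \left(-6\right) 18 = \frac{1}{6} \left(-6\right) 18 = \left(-1\right) 18 = -18$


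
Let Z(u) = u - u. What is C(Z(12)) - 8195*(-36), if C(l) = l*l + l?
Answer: 295020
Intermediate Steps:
Z(u) = 0
C(l) = l + l**2 (C(l) = l**2 + l = l + l**2)
C(Z(12)) - 8195*(-36) = 0*(1 + 0) - 8195*(-36) = 0*1 - 1*(-295020) = 0 + 295020 = 295020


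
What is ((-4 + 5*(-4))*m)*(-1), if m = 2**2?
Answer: 96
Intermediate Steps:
m = 4
((-4 + 5*(-4))*m)*(-1) = ((-4 + 5*(-4))*4)*(-1) = ((-4 - 20)*4)*(-1) = -24*4*(-1) = -96*(-1) = 96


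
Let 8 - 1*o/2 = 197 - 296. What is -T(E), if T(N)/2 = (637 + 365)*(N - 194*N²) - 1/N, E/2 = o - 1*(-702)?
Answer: 1195211154174337/916 ≈ 1.3048e+12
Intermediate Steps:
o = 214 (o = 16 - 2*(197 - 296) = 16 - 2*(-99) = 16 + 198 = 214)
E = 1832 (E = 2*(214 - 1*(-702)) = 2*(214 + 702) = 2*916 = 1832)
T(N) = -388776*N² - 2/N + 2004*N (T(N) = 2*((637 + 365)*(N - 194*N²) - 1/N) = 2*(1002*(N - 194*N²) - 1/N) = 2*((-194388*N² + 1002*N) - 1/N) = 2*(-1/N - 194388*N² + 1002*N) = -388776*N² - 2/N + 2004*N)
-T(E) = -(-388776*1832² - 2/1832 + 2004*1832) = -(-388776*3356224 - 2*1/1832 + 3671328) = -(-1304819341824 - 1/916 + 3671328) = -1*(-1195211154174337/916) = 1195211154174337/916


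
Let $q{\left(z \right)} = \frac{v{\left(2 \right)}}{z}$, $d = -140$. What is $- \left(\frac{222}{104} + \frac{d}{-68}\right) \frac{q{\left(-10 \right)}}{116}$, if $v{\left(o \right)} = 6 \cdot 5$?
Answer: $\frac{11121}{102544} \approx 0.10845$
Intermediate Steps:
$v{\left(o \right)} = 30$
$q{\left(z \right)} = \frac{30}{z}$
$- \left(\frac{222}{104} + \frac{d}{-68}\right) \frac{q{\left(-10 \right)}}{116} = - \left(\frac{222}{104} - \frac{140}{-68}\right) \frac{30 \frac{1}{-10}}{116} = - \left(222 \cdot \frac{1}{104} - - \frac{35}{17}\right) 30 \left(- \frac{1}{10}\right) \frac{1}{116} = - \left(\frac{111}{52} + \frac{35}{17}\right) \left(\left(-3\right) \frac{1}{116}\right) = - \frac{3707 \left(-3\right)}{884 \cdot 116} = \left(-1\right) \left(- \frac{11121}{102544}\right) = \frac{11121}{102544}$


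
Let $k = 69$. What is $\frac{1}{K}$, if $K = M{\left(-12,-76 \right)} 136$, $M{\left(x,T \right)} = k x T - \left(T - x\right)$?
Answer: $\frac{1}{8566912} \approx 1.1673 \cdot 10^{-7}$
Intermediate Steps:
$M{\left(x,T \right)} = x - T + 69 T x$ ($M{\left(x,T \right)} = 69 x T - \left(T - x\right) = 69 T x - \left(T - x\right) = x - T + 69 T x$)
$K = 8566912$ ($K = \left(-12 - -76 + 69 \left(-76\right) \left(-12\right)\right) 136 = \left(-12 + 76 + 62928\right) 136 = 62992 \cdot 136 = 8566912$)
$\frac{1}{K} = \frac{1}{8566912}$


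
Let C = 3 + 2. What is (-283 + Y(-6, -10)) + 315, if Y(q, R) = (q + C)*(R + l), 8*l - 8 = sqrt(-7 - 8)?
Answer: 41 - I*sqrt(15)/8 ≈ 41.0 - 0.48412*I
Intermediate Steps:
C = 5
l = 1 + I*sqrt(15)/8 (l = 1 + sqrt(-7 - 8)/8 = 1 + sqrt(-15)/8 = 1 + (I*sqrt(15))/8 = 1 + I*sqrt(15)/8 ≈ 1.0 + 0.48412*I)
Y(q, R) = (5 + q)*(1 + R + I*sqrt(15)/8) (Y(q, R) = (q + 5)*(R + (1 + I*sqrt(15)/8)) = (5 + q)*(1 + R + I*sqrt(15)/8))
(-283 + Y(-6, -10)) + 315 = (-283 + (5 + 5*(-10) - 10*(-6) + (1/8)*(-6)*(8 + I*sqrt(15)) + 5*I*sqrt(15)/8)) + 315 = (-283 + (5 - 50 + 60 + (-6 - 3*I*sqrt(15)/4) + 5*I*sqrt(15)/8)) + 315 = (-283 + (9 - I*sqrt(15)/8)) + 315 = (-274 - I*sqrt(15)/8) + 315 = 41 - I*sqrt(15)/8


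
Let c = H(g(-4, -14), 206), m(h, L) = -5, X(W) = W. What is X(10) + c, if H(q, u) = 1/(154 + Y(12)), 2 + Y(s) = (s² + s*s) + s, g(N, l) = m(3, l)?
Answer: 4521/452 ≈ 10.002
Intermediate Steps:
g(N, l) = -5
Y(s) = -2 + s + 2*s² (Y(s) = -2 + ((s² + s*s) + s) = -2 + ((s² + s²) + s) = -2 + (2*s² + s) = -2 + (s + 2*s²) = -2 + s + 2*s²)
H(q, u) = 1/452 (H(q, u) = 1/(154 + (-2 + 12 + 2*12²)) = 1/(154 + (-2 + 12 + 2*144)) = 1/(154 + (-2 + 12 + 288)) = 1/(154 + 298) = 1/452)
c = 1/452 ≈ 0.0022124
X(10) + c = 10 + 1/452 = 4521/452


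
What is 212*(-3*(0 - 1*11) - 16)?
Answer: 3604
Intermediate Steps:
212*(-3*(0 - 1*11) - 16) = 212*(-3*(0 - 11) - 16) = 212*(-3*(-11) - 16) = 212*(33 - 16) = 212*17 = 3604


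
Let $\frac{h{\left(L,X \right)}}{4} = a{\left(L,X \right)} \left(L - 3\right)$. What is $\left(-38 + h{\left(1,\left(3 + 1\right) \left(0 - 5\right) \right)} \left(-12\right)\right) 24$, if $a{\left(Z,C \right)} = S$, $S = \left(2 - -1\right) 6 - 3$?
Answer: $33648$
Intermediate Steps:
$S = 15$ ($S = \left(2 + 1\right) 6 - 3 = 3 \cdot 6 - 3 = 18 - 3 = 15$)
$a{\left(Z,C \right)} = 15$
$h{\left(L,X \right)} = -180 + 60 L$ ($h{\left(L,X \right)} = 4 \cdot 15 \left(L - 3\right) = 4 \cdot 15 \left(-3 + L\right) = 4 \left(-45 + 15 L\right) = -180 + 60 L$)
$\left(-38 + h{\left(1,\left(3 + 1\right) \left(0 - 5\right) \right)} \left(-12\right)\right) 24 = \left(-38 + \left(-180 + 60 \cdot 1\right) \left(-12\right)\right) 24 = \left(-38 + \left(-180 + 60\right) \left(-12\right)\right) 24 = \left(-38 - -1440\right) 24 = \left(-38 + 1440\right) 24 = 1402 \cdot 24 = 33648$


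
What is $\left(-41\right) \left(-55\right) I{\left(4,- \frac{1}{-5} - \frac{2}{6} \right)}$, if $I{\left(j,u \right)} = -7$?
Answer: $-15785$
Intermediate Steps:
$\left(-41\right) \left(-55\right) I{\left(4,- \frac{1}{-5} - \frac{2}{6} \right)} = \left(-41\right) \left(-55\right) \left(-7\right) = 2255 \left(-7\right) = -15785$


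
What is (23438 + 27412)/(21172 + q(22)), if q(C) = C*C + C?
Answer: 8475/3613 ≈ 2.3457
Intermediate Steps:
q(C) = C + C**2 (q(C) = C**2 + C = C + C**2)
(23438 + 27412)/(21172 + q(22)) = (23438 + 27412)/(21172 + 22*(1 + 22)) = 50850/(21172 + 22*23) = 50850/(21172 + 506) = 50850/21678 = 50850*(1/21678) = 8475/3613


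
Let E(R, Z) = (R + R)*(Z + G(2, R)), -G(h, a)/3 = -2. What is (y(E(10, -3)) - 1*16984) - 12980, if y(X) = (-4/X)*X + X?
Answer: -29908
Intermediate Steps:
G(h, a) = 6 (G(h, a) = -3*(-2) = 6)
E(R, Z) = 2*R*(6 + Z) (E(R, Z) = (R + R)*(Z + 6) = (2*R)*(6 + Z) = 2*R*(6 + Z))
y(X) = -4 + X
(y(E(10, -3)) - 1*16984) - 12980 = ((-4 + 2*10*(6 - 3)) - 1*16984) - 12980 = ((-4 + 2*10*3) - 16984) - 12980 = ((-4 + 60) - 16984) - 12980 = (56 - 16984) - 12980 = -16928 - 12980 = -29908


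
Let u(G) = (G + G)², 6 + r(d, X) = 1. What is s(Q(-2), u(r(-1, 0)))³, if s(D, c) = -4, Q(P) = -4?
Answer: -64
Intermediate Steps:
r(d, X) = -5 (r(d, X) = -6 + 1 = -5)
u(G) = 4*G² (u(G) = (2*G)² = 4*G²)
s(Q(-2), u(r(-1, 0)))³ = (-4)³ = -64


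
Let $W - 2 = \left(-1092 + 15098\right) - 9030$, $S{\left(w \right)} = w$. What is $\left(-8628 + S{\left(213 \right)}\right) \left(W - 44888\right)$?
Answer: $335842650$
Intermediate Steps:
$W = 4978$ ($W = 2 + \left(\left(-1092 + 15098\right) - 9030\right) = 2 + \left(14006 - 9030\right) = 2 + 4976 = 4978$)
$\left(-8628 + S{\left(213 \right)}\right) \left(W - 44888\right) = \left(-8628 + 213\right) \left(4978 - 44888\right) = \left(-8415\right) \left(-39910\right) = 335842650$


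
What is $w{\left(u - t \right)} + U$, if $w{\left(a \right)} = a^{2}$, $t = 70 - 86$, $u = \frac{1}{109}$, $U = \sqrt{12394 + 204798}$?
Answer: $\frac{3045025}{11881} + 2 \sqrt{54298} \approx 722.33$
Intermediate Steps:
$U = 2 \sqrt{54298}$ ($U = \sqrt{217192} = 2 \sqrt{54298} \approx 466.04$)
$u = \frac{1}{109} \approx 0.0091743$
$t = -16$ ($t = 70 - 86 = -16$)
$w{\left(u - t \right)} + U = \left(\frac{1}{109} - -16\right)^{2} + 2 \sqrt{54298} = \left(\frac{1}{109} + 16\right)^{2} + 2 \sqrt{54298} = \left(\frac{1745}{109}\right)^{2} + 2 \sqrt{54298} = \frac{3045025}{11881} + 2 \sqrt{54298}$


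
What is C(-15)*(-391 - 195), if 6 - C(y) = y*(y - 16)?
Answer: 268974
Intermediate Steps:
C(y) = 6 - y*(-16 + y) (C(y) = 6 - y*(y - 16) = 6 - y*(-16 + y))
C(-15)*(-391 - 195) = (6 - 1*(-15)² + 16*(-15))*(-391 - 195) = (6 - 1*225 - 240)*(-586) = (6 - 225 - 240)*(-586) = -459*(-586) = 268974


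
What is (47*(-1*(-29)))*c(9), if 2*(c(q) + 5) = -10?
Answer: -13630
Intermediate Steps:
c(q) = -10 (c(q) = -5 + (½)*(-10) = -5 - 5 = -10)
(47*(-1*(-29)))*c(9) = (47*(-1*(-29)))*(-10) = (47*29)*(-10) = 1363*(-10) = -13630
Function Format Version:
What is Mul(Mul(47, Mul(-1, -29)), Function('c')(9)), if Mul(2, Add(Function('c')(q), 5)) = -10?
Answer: -13630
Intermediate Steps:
Function('c')(q) = -10 (Function('c')(q) = Add(-5, Mul(Rational(1, 2), -10)) = Add(-5, -5) = -10)
Mul(Mul(47, Mul(-1, -29)), Function('c')(9)) = Mul(Mul(47, Mul(-1, -29)), -10) = Mul(Mul(47, 29), -10) = Mul(1363, -10) = -13630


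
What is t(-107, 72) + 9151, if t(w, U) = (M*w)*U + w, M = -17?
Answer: 140012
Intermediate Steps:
t(w, U) = w - 17*U*w (t(w, U) = (-17*w)*U + w = -17*U*w + w = w - 17*U*w)
t(-107, 72) + 9151 = -107*(1 - 17*72) + 9151 = -107*(1 - 1224) + 9151 = -107*(-1223) + 9151 = 130861 + 9151 = 140012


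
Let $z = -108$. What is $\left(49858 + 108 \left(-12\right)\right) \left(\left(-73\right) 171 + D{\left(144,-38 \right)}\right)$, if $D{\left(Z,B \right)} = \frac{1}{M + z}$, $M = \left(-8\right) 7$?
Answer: $- \frac{49708378853}{82} \approx -6.062 \cdot 10^{8}$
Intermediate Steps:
$M = -56$
$D{\left(Z,B \right)} = - \frac{1}{164}$ ($D{\left(Z,B \right)} = \frac{1}{-56 - 108} = \frac{1}{-164} = - \frac{1}{164}$)
$\left(49858 + 108 \left(-12\right)\right) \left(\left(-73\right) 171 + D{\left(144,-38 \right)}\right) = \left(49858 + 108 \left(-12\right)\right) \left(\left(-73\right) 171 - \frac{1}{164}\right) = \left(49858 - 1296\right) \left(-12483 - \frac{1}{164}\right) = 48562 \left(- \frac{2047213}{164}\right) = - \frac{49708378853}{82}$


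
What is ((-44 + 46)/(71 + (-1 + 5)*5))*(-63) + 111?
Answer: 1425/13 ≈ 109.62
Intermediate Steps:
((-44 + 46)/(71 + (-1 + 5)*5))*(-63) + 111 = (2/(71 + 4*5))*(-63) + 111 = (2/(71 + 20))*(-63) + 111 = (2/91)*(-63) + 111 = -18/13 + 111 = 1425/13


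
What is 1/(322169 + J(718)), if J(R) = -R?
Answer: 1/321451 ≈ 3.1109e-6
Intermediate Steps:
1/(322169 + J(718)) = 1/(322169 - 1*718) = 1/(322169 - 718) = 1/321451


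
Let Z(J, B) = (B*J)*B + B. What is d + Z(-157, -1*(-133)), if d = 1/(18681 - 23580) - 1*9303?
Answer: -13650294358/4899 ≈ -2.7863e+6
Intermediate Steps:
Z(J, B) = B + J*B² (Z(J, B) = J*B² + B = B + J*B²)
d = -45575398/4899 (d = 1/(-4899) - 9303 = -1/4899 - 9303 = -45575398/4899 ≈ -9303.0)
d + Z(-157, -1*(-133)) = -45575398/4899 + (-1*(-133))*(1 - 1*(-133)*(-157)) = -45575398/4899 + 133*(1 + 133*(-157)) = -45575398/4899 + 133*(1 - 20881) = -45575398/4899 + 133*(-20880) = -45575398/4899 - 2777040 = -13650294358/4899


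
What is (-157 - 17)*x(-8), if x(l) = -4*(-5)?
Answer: -3480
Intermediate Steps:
x(l) = 20
(-157 - 17)*x(-8) = (-157 - 17)*20 = -174*20 = -3480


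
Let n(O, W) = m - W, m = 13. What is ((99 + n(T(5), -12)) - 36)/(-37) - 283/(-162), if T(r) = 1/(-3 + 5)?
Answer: -3785/5994 ≈ -0.63146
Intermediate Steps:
T(r) = ½ (T(r) = 1/2 = ½)
n(O, W) = 13 - W
((99 + n(T(5), -12)) - 36)/(-37) - 283/(-162) = ((99 + (13 - 1*(-12))) - 36)/(-37) - 283/(-162) = ((99 + (13 + 12)) - 36)*(-1/37) - 283*(-1/162) = ((99 + 25) - 36)*(-1/37) + 283/162 = (124 - 36)*(-1/37) + 283/162 = 88*(-1/37) + 283/162 = -88/37 + 283/162 = -3785/5994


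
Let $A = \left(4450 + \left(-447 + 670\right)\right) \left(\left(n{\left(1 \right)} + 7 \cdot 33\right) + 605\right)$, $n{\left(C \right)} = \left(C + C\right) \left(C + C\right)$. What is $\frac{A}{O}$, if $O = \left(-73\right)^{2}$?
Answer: $\frac{3925320}{5329} \approx 736.6$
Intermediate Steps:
$n{\left(C \right)} = 4 C^{2}$ ($n{\left(C \right)} = 2 C 2 C = 4 C^{2}$)
$O = 5329$
$A = 3925320$ ($A = \left(4450 + \left(-447 + 670\right)\right) \left(\left(4 \cdot 1^{2} + 7 \cdot 33\right) + 605\right) = \left(4450 + 223\right) \left(\left(4 \cdot 1 + 231\right) + 605\right) = 4673 \left(\left(4 + 231\right) + 605\right) = 4673 \left(235 + 605\right) = 4673 \cdot 840 = 3925320$)
$\frac{A}{O} = \frac{3925320}{5329}$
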